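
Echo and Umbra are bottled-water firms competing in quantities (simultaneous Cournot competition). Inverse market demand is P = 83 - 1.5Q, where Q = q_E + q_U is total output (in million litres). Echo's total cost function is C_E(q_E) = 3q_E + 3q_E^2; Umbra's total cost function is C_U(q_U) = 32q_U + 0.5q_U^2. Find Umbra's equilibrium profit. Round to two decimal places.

201.78

Echo's profit: π_E = (83 - 1.5Q)q_E - (3q_E + 3q_E²). Setting ∂π_E/∂q_E = 0: 80 - 9q_E - (3/2)(q_U) = 0.
Umbra's first-order condition: 51 - 4q_U - (3/2)(q_E) = 0.
Rearranging gives the reaction functions q_E = (80 - (3/2)q_U)/9 and q_U = (51 - (3/2)q_E)/4.
Solving the pair: q_E = 974/135, q_U = 452/45.
Price P = 83 - (3/2)·(466/27) = 514/9.
Umbra's profit: (514/9)·(452/45) - 32·(452/45) - (1/2)(452/45)² = 201.7817.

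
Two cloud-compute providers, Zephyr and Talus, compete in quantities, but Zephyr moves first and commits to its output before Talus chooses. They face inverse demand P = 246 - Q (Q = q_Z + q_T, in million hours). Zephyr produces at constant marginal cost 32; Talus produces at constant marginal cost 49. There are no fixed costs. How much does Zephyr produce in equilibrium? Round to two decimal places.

Solve by backward induction. Given q_Z, the follower Talus maximises π_T = (246 - q_Z - q_T)q_T - 49q_T.
∂π_T/∂q_T = 197 - q_Z - 2q_T = 0 gives the reaction function q_T = (197 - q_Z)/2.
Zephyr substitutes q_T(q_Z) into its own profit: π_Z = q_Z(246 - q_Z - (197 - q_Z)/2) - 32q_Z = (295/2 - (1/2)q_Z)q_Z - 32q_Z.
Maximising: ∂π_Z/∂q_Z = 231/2 - q_Z = 0, giving q_Z = 231/2.
Then q_T = (197 - 231/2)/2 = 163/4.

115.50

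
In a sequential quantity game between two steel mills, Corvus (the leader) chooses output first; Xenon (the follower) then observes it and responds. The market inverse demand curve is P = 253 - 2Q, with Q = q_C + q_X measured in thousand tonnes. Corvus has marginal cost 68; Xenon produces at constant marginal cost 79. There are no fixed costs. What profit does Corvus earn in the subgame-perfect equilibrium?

2401

The follower Xenon best-responds to any q_C: π_X = (253 - 2Q)q_X - 79q_X.
Follower FOC: 174 - 2q_C - 4q_X = 0, so q_X(q_C) = (174 - 2q_C)/4.
Corvus substitutes q_X(q_C) into its own profit: π_C = q_C(253 - 2q_C - (174 - 2q_C)/2) - 68q_C = (166 - q_C)q_C - 68q_C.
Maximising: ∂π_C/∂q_C = 98 - 2q_C = 0, giving q_C = 49.
Then q_X = (174 - 2·49)/4 = 19.
Price P = 253 - 2·68 = 117.
Corvus's profit: (117 - 68)·49 = 2401.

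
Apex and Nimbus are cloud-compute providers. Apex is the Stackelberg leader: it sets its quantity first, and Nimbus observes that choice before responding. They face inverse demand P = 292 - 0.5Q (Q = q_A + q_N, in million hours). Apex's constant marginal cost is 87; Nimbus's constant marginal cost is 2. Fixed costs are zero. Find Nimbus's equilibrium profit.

Solve by backward induction. Given q_A, the follower Nimbus maximises π_N = (292 - (1/2)q_A - (1/2)q_N)q_N - 2q_N.
Setting the follower's marginal profit to zero, 290 - (1/2)q_A - q_N = 0, i.e. q_N = (290 - (1/2)q_A).
Apex substitutes q_N(q_A) into its own profit: π_A = q_A(292 - (1/2)q_A - (290 - (1/2)q_A)/2) - 87q_A = (147 - (1/4)q_A)q_A - 87q_A.
The leader's first-order condition 60 - (1/2)q_A = 0 yields q_A = 120.
Then q_N = (290 - (1/2)·120) = 230.
Price P = 292 - (1/2)·350 = 117.
Nimbus's profit: (117 - 2)·230 = 26450.

26450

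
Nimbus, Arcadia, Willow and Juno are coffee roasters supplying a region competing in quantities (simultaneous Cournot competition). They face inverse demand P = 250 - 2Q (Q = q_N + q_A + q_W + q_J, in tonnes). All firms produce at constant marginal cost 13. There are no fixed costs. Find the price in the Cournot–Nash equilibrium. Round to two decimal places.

A representative firm's profit is π_i = q_i(250 - 2Q) - 13q_i.
Setting ∂π_i/∂q_i = 0 with rivals' quantities fixed: 237 - 4q_i - 2·Σ_{j≠i} q_j = 0.
With identical firms every q_j equals q_i, so Σ_{j≠i} q_j = 3q_i and 237 = 10q_i, giving q_i = 237/10.
Total output Q = 474/5, so price P = 250 - 2·(474/5) = 302/5.

60.40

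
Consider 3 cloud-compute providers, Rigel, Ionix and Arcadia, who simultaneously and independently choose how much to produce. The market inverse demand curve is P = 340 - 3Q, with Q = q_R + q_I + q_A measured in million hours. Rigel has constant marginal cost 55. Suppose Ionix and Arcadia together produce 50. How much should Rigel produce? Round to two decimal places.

22.50

With rivals' combined output fixed at 50, Rigel's profit is π_R = (340 - 3·50 - 3q_R)q_R - (55q_R) = (190 - 3q_R)q_R - (55q_R).
∂π_R/∂q_R = 135 - 6q_R = 0, so q_R = 45/2.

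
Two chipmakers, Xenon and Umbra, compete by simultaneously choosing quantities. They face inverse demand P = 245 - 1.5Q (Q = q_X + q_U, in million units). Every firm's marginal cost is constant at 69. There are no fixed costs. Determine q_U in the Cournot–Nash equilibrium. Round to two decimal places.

39.11

Each firm earns π_i = (245 - 1.5Q)q_i - 69q_i.
First-order condition (treating rivals' output as given): 176 - 3q_i - (3/2)q_j = 0.
By symmetry each firm produces the same amount; substituting q_j = q_i yields q_i = 176/(9/2) = 352/9.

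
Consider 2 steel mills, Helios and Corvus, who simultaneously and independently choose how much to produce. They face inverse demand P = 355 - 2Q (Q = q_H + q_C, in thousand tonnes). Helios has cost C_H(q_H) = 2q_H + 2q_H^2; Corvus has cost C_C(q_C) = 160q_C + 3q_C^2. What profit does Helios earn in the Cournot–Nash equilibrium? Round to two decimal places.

6827.98

Helios's profit: π_H = (355 - 2Q)q_H - (2q_H + 2q_H²). Setting ∂π_H/∂q_H = 0: 353 - 8q_H - 2(q_C) = 0.
Corvus's first-order condition: 195 - 10q_C - 2(q_H) = 0.
So q_H = (353 - 2q_C)/8 and q_C = (195 - 2q_H)/10.
Substituting one into the other gives q_H = 785/19 and q_C = 427/38.
Price P = 355 - 2·(1997/38) = 249.8947.
Helios's profit: 249.8947·(785/19) - 2·(785/19) - 2(785/19)² = 6827.9778.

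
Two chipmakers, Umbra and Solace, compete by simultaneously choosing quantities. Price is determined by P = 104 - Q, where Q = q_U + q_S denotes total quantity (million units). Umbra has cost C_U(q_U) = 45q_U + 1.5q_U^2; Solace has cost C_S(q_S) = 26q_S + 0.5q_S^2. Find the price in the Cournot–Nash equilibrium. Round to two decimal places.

73.29

Umbra's profit: π_U = (104 - Q)q_U - (45q_U + (3/2)q_U²). Setting ∂π_U/∂q_U = 0: 59 - 5q_U - (q_S) = 0.
Solace's first-order condition: 78 - 3q_S - (q_U) = 0.
So q_U = (59 - q_S)/5 and q_S = (78 - q_U)/3.
Substituting one into the other gives q_U = 99/14 and q_S = 331/14.
Total output Q = 215/7, so price P = 104 - 215/7 = 513/7.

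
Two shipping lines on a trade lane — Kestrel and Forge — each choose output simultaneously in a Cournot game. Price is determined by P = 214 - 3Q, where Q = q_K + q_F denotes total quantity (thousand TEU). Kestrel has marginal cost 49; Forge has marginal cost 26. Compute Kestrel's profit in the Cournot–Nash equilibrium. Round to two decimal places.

746.81

Kestrel's profit: π_K = (214 - 3Q)q_K - (49q_K). Setting ∂π_K/∂q_K = 0: 165 - 6q_K - 3(q_F) = 0.
Forge's profit: π_F = (214 - 3Q)q_F - (26q_F). Setting ∂π_F/∂q_F = 0: 188 - 6q_F - 3(q_K) = 0.
Best responses: q_K = (165 - 3q_F)/6, q_F = (188 - 3q_K)/6.
Solving the pair: q_K = 142/9, q_F = 211/9.
Price P = 214 - 3·(353/9) = 289/3.
Kestrel's profit: (289/3 - 49)·(142/9) = 746.8148.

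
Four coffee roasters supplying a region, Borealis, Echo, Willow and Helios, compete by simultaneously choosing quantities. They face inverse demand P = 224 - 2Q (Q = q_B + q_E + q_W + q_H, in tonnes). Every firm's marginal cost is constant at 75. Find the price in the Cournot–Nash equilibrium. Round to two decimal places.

A representative firm's profit is π_i = q_i(224 - 2Q) - 75q_i.
Setting ∂π_i/∂q_i = 0 with rivals' quantities fixed: 149 - 4q_i - 2·Σ_{j≠i} q_j = 0.
With identical firms every q_j equals q_i, so Σ_{j≠i} q_j = 3q_i and 149 = 10q_i, giving q_i = 149/10.
Total output Q = 298/5, so price P = 224 - 2·(298/5) = 524/5.

104.80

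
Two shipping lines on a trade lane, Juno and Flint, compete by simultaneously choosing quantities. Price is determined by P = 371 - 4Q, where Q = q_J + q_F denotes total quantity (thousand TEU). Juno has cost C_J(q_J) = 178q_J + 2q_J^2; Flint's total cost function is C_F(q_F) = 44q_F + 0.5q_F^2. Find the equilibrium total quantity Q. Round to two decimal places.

38.92

Juno's profit: π_J = (371 - 4Q)q_J - (178q_J + 2q_J²). Setting ∂π_J/∂q_J = 0: 193 - 12q_J - 4(q_F) = 0.
Flint's first-order condition: 327 - 9q_F - 4(q_J) = 0.
So q_J = (193 - 4q_F)/12 and q_F = (327 - 4q_J)/9.
Substituting one into the other gives q_J = 429/92 and q_F = 788/23.
Total output Q = 429/92 + 788/23 = 38.9239.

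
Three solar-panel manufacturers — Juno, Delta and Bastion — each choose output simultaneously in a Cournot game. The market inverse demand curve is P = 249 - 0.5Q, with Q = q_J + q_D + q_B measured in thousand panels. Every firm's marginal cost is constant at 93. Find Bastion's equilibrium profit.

Each firm earns π_i = (249 - 0.5Q)q_i - 93q_i.
Setting ∂π_i/∂q_i = 0 with rivals' quantities fixed: 156 - q_i - (1/2)·Σ_{j≠i} q_j = 0.
With identical firms every q_j equals q_i, so Σ_{j≠i} q_j = 2q_i and 156 = 2q_i, giving q_i = 78.
Price P = 249 - (1/2)·234 = 132.
Bastion's profit: (132 - 93)·78 = 3042.

3042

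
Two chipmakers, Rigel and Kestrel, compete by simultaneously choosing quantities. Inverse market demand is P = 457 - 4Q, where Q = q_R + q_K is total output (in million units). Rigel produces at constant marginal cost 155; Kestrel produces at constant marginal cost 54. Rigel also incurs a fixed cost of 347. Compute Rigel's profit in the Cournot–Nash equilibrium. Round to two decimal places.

Rigel's profit: π_R = (457 - 4Q)q_R - (155q_R). Setting ∂π_R/∂q_R = 0: 302 - 8q_R - 4(q_K) = 0.
Kestrel's first-order condition: 403 - 8q_K - 4(q_R) = 0.
So q_R = (302 - 4q_K)/8 and q_K = (403 - 4q_R)/8.
Substituting one into the other gives q_R = 67/4 and q_K = 42.
Price P = 457 - 4·(235/4) = 222.
Rigel's profit: (222 - 155)·(67/4) - 347 = 775.2500.

775.25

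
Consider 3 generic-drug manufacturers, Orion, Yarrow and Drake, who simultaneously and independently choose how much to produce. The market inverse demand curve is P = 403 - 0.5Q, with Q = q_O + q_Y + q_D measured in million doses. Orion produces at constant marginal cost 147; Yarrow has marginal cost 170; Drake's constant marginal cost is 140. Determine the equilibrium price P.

Orion's profit: π_O = (403 - 0.5Q)q_O - (147q_O). Setting ∂π_O/∂q_O = 0: 256 - q_O - (1/2)(q_Y + q_D) = 0.
Yarrow's profit: π_Y = (403 - 0.5Q)q_Y - (170q_Y). Setting ∂π_Y/∂q_Y = 0: 233 - q_Y - (1/2)(q_O + q_D) = 0.
Drake's profit: π_D = (403 - 0.5Q)q_D - (140q_D). Setting ∂π_D/∂q_D = 0: 263 - q_D - (1/2)(q_O + q_Y) = 0.
Adding the 3 conditions: 752 − Q − Q = 0, i.e. Q = 376.
Back-substituting: q_O = (256 − 188)/(1/2) = 136, q_Y = (233 − 188)/(1/2) = 90, q_D = (263 − 188)/(1/2) = 150.
Total output Q = 376, so price P = 403 - (1/2)·376 = 215.

215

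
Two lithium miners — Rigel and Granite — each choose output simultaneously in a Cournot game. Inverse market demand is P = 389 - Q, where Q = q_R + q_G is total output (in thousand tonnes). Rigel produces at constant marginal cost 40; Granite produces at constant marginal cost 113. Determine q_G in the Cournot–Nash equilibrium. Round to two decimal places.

Rigel's profit: π_R = (389 - Q)q_R - (40q_R). Setting ∂π_R/∂q_R = 0: 349 - 2q_R - (q_G) = 0.
Granite's profit: π_G = (389 - Q)q_G - (113q_G). Setting ∂π_G/∂q_G = 0: 276 - 2q_G - (q_R) = 0.
So q_R = (349 - q_G)/2 and q_G = (276 - q_R)/2.
Substituting one into the other gives q_R = 422/3 and q_G = 203/3.

67.67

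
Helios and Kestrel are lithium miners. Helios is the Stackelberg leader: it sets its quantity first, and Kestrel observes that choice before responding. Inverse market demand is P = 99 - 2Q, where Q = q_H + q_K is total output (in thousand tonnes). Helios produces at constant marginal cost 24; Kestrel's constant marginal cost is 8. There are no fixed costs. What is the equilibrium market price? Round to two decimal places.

Solve by backward induction. Given q_H, the follower Kestrel maximises π_K = (99 - 2q_H - 2q_K)q_K - 8q_K.
Setting the follower's marginal profit to zero, 91 - 2q_H - 4q_K = 0, i.e. q_K = (91 - 2q_H)/4.
Helios substitutes q_K(q_H) into its own profit: π_H = q_H(99 - 2q_H - (91 - 2q_H)/2) - 24q_H = (107/2 - q_H)q_H - 24q_H.
Maximising: ∂π_H/∂q_H = 59/2 - 2q_H = 0, giving q_H = 59/4.
Then q_K = (91 - 2·(59/4))/4 = 123/8.
Total output Q = 241/8, so price P = 99 - 2·(241/8) = 155/4.

38.75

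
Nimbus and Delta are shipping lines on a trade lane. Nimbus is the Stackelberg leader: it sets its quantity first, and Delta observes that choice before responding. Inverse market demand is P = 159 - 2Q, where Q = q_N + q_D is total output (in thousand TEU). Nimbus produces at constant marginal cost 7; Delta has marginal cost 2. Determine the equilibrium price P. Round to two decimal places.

Solve by backward induction. Given q_N, the follower Delta maximises π_D = (159 - 2q_N - 2q_D)q_D - 2q_D.
Follower FOC: 157 - 2q_N - 4q_D = 0, so q_D(q_N) = (157 - 2q_N)/4.
The leader anticipates this reaction. Substituting into P = 159 - 2Q gives P = 161/2 - q_N, so π_N = (161/2 - q_N)q_N - 7q_N.
Maximising: ∂π_N/∂q_N = 147/2 - 2q_N = 0, giving q_N = 147/4.
Then q_D = (157 - 2·(147/4))/4 = 167/8.
Total output Q = 461/8, so price P = 159 - 2·(461/8) = 175/4.

43.75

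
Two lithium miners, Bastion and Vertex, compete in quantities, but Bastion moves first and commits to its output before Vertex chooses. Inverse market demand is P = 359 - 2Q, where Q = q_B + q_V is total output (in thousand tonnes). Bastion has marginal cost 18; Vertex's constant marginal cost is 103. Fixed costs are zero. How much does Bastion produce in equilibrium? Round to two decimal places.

Solve by backward induction. Given q_B, the follower Vertex maximises π_V = (359 - 2q_B - 2q_V)q_V - 103q_V.
Setting the follower's marginal profit to zero, 256 - 2q_B - 4q_V = 0, i.e. q_V = (256 - 2q_B)/4.
The leader anticipates this reaction. Substituting into P = 359 - 2Q gives P = 231 - q_B, so π_B = (231 - q_B)q_B - 18q_B.
Leader FOC: 213 - 2q_B = 0, so q_B = 213/2.
Then q_V = (256 - 2·(213/2))/4 = 43/4.

106.50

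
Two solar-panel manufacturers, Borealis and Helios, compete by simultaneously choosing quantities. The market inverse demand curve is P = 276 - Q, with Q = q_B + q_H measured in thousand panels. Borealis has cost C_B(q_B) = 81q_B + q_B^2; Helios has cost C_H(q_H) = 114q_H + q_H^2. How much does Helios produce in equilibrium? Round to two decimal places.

30.20

Borealis's profit: π_B = (276 - Q)q_B - (81q_B + q_B²). Setting ∂π_B/∂q_B = 0: 195 - 4q_B - (q_H) = 0.
Helios's profit: π_H = (276 - Q)q_H - (114q_H + q_H²). Setting ∂π_H/∂q_H = 0: 162 - 4q_H - (q_B) = 0.
Rearranging gives the reaction functions q_B = (195 - q_H)/4 and q_H = (162 - q_B)/4.
Substituting one into the other gives q_B = 206/5 and q_H = 151/5.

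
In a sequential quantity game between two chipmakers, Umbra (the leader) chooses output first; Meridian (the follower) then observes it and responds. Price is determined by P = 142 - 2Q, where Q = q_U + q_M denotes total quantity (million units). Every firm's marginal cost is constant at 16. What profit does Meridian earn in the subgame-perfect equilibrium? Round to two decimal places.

Solve by backward induction. Given q_U, the follower Meridian maximises π_M = (142 - 2q_U - 2q_M)q_M - 16q_M.
∂π_M/∂q_M = 126 - 2q_U - 4q_M = 0 gives the reaction function q_M = (126 - 2q_U)/4.
Umbra substitutes q_M(q_U) into its own profit: π_U = q_U(142 - 2q_U - (126 - 2q_U)/2) - 16q_U = (79 - q_U)q_U - 16q_U.
The leader's first-order condition 63 - 2q_U = 0 yields q_U = 63/2.
Then q_M = (126 - 2·(63/2))/4 = 63/4.
Price P = 142 - 2·(189/4) = 95/2.
Meridian's profit: (95/2 - 16)·(63/4) = 496.1250.

496.13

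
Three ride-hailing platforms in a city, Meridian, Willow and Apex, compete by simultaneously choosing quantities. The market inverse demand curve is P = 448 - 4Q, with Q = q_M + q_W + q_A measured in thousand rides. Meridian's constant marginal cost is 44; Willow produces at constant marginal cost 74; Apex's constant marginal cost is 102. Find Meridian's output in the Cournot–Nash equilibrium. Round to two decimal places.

Meridian's profit: π_M = (448 - 4Q)q_M - (44q_M). Setting ∂π_M/∂q_M = 0: 404 - 8q_M - 4(q_W + q_A) = 0.
Willow's profit: π_W = (448 - 4Q)q_W - (74q_W). Setting ∂π_W/∂q_W = 0: 374 - 8q_W - 4(q_M + q_A) = 0.
Apex's profit: π_A = (448 - 4Q)q_A - (102q_A). Setting ∂π_A/∂q_A = 0: 346 - 8q_A - 4(q_M + q_W) = 0.
Adding the 3 conditions: 1124 − 8Q − 8Q = 0, i.e. Q = 281/4.
Back-substituting: q_M = (404 − 281)/4 = 123/4, q_W = (374 − 281)/4 = 93/4, q_A = (346 − 281)/4 = 65/4.

30.75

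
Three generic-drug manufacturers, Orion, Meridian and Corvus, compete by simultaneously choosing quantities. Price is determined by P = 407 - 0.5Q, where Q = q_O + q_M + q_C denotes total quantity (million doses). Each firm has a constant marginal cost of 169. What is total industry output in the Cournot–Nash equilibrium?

Each firm earns π_i = (407 - 0.5Q)q_i - 169q_i.
First-order condition (treating rivals' output as given): 238 - q_i - (1/2)·Σ_{j≠i} q_j = 0.
By symmetry each firm produces the same amount; substituting Σ_{j≠i} q_j = 2q_i yields q_i = 238/2 = 119.
Total output Q = 119 + 119 + 119 = 357.

357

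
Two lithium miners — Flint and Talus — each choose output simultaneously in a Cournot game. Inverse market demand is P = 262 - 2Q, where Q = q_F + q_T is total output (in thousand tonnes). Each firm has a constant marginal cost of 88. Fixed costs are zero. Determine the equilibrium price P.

Each firm earns π_i = (262 - 2Q)q_i - 88q_i.
Setting ∂π_i/∂q_i = 0 with rivals' quantities fixed: 174 - 4q_i - 2q_j = 0.
With identical firms every q_j equals q_i, so q_j = q_i and 174 = 6q_i, giving q_i = 29.
Total output Q = 58, so price P = 262 - 2·58 = 146.

146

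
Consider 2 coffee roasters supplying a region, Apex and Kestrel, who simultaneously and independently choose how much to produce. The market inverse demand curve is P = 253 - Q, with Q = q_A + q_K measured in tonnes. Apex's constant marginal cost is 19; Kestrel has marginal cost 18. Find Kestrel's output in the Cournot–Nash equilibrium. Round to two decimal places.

78.67

Apex's profit: π_A = (253 - Q)q_A - (19q_A). Setting ∂π_A/∂q_A = 0: 234 - 2q_A - (q_K) = 0.
Kestrel's first-order condition: 235 - 2q_K - (q_A) = 0.
So q_A = (234 - q_K)/2 and q_K = (235 - q_A)/2.
Solving the pair: q_A = 233/3, q_K = 236/3.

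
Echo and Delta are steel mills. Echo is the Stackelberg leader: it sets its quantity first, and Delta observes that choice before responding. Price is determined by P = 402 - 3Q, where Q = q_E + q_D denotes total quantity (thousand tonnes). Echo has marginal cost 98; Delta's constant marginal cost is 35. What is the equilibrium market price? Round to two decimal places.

Solve by backward induction. Given q_E, the follower Delta maximises π_D = (402 - 3q_E - 3q_D)q_D - 35q_D.
∂π_D/∂q_D = 367 - 3q_E - 6q_D = 0 gives the reaction function q_D = (367 - 3q_E)/6.
Echo substitutes q_D(q_E) into its own profit: π_E = q_E(402 - 3q_E - (367 - 3q_E)/2) - 98q_E = (437/2 - (3/2)q_E)q_E - 98q_E.
The leader's first-order condition 241/2 - 3q_E = 0 yields q_E = 241/6.
Then q_D = (367 - 3·(241/6))/6 = 493/12.
Total output Q = 325/4, so price P = 402 - 3·(325/4) = 633/4.

158.25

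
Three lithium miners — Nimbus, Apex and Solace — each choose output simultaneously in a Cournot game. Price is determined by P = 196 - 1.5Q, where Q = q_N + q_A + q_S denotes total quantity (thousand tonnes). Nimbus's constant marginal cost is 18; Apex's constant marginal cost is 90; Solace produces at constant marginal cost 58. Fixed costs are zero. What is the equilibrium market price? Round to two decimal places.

Nimbus's profit: π_N = (196 - 1.5Q)q_N - (18q_N). Setting ∂π_N/∂q_N = 0: 178 - 3q_N - (3/2)(q_A + q_S) = 0.
Apex's profit: π_A = (196 - 1.5Q)q_A - (90q_A). Setting ∂π_A/∂q_A = 0: 106 - 3q_A - (3/2)(q_N + q_S) = 0.
Solace's profit: π_S = (196 - 1.5Q)q_S - (58q_S). Setting ∂π_S/∂q_S = 0: 138 - 3q_S - (3/2)(q_N + q_A) = 0.
Summing all 3 equations gives 422 − 6Q = 0, hence Q = 211/3.
Back-substituting: q_N = (178 − 211/2)/(3/2) = 145/3, q_A = (106 − 211/2)/(3/2) = 1/3, q_S = (138 − 211/2)/(3/2) = 65/3.
Total output Q = 211/3, so price P = 196 - (3/2)·(211/3) = 181/2.

90.50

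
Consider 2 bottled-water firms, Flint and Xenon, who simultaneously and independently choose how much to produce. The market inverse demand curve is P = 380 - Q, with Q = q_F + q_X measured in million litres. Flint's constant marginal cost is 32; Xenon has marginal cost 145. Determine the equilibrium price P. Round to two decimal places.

185.67

Flint's profit: π_F = (380 - Q)q_F - (32q_F). Setting ∂π_F/∂q_F = 0: 348 - 2q_F - (q_X) = 0.
Xenon's first-order condition: 235 - 2q_X - (q_F) = 0.
Best responses: q_F = (348 - q_X)/2, q_X = (235 - q_F)/2.
Substituting one into the other gives q_F = 461/3 and q_X = 122/3.
Total output Q = 583/3, so price P = 380 - 583/3 = 557/3.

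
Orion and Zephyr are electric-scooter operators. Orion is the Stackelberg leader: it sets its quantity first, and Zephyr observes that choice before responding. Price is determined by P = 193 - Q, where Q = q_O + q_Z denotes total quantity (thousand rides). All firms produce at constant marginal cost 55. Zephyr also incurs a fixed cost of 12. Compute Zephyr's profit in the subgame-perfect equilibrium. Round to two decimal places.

Solve by backward induction. Given q_O, the follower Zephyr maximises π_Z = (193 - q_O - q_Z)q_Z - 55q_Z.
Follower FOC: 138 - q_O - 2q_Z = 0, so q_Z(q_O) = (138 - q_O)/2.
The leader anticipates this reaction. Substituting into P = 193 - Q gives P = 124 - (1/2)q_O, so π_O = (124 - (1/2)q_O)q_O - 55q_O.
Leader FOC: 69 - q_O = 0, so q_O = 69.
Then q_Z = (138 - 69)/2 = 69/2.
Price P = 193 - 207/2 = 179/2.
Zephyr's profit: (179/2 - 55)·(69/2) - 12 = 1178.2500.

1178.25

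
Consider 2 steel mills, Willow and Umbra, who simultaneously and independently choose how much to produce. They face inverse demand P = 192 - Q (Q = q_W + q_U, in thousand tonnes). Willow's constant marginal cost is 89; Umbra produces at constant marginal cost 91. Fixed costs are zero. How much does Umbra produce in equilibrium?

33

Willow's profit: π_W = (192 - Q)q_W - (89q_W). Setting ∂π_W/∂q_W = 0: 103 - 2q_W - (q_U) = 0.
Umbra's profit: π_U = (192 - Q)q_U - (91q_U). Setting ∂π_U/∂q_U = 0: 101 - 2q_U - (q_W) = 0.
Rearranging gives the reaction functions q_W = (103 - q_U)/2 and q_U = (101 - q_W)/2.
Substituting one into the other gives q_W = 35 and q_U = 33.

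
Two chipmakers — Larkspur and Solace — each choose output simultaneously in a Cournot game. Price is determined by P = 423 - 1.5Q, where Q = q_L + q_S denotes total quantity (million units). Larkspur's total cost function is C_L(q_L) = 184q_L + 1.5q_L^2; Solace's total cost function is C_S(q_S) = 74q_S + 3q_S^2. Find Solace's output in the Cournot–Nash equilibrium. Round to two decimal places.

33.54

Larkspur's profit: π_L = (423 - 1.5Q)q_L - (184q_L + (3/2)q_L²). Setting ∂π_L/∂q_L = 0: 239 - 6q_L - (3/2)(q_S) = 0.
Solace's profit: π_S = (423 - 1.5Q)q_S - (74q_S + 3q_S²). Setting ∂π_S/∂q_S = 0: 349 - 9q_S - (3/2)(q_L) = 0.
Best responses: q_L = (239 - (3/2)q_S)/6, q_S = (349 - (3/2)q_L)/9.
Substituting one into the other gives q_L = 31.4493 and q_S = 33.5362.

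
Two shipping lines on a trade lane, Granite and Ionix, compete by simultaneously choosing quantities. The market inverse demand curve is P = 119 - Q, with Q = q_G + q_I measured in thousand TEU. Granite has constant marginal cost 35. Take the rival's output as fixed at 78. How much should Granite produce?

With the rival's output fixed at 78, Granite's profit is π_G = (119 - 78 - q_G)q_G - (35q_G) = (41 - q_G)q_G - (35q_G).
∂π_G/∂q_G = 6 - 2q_G = 0, so q_G = 3.

3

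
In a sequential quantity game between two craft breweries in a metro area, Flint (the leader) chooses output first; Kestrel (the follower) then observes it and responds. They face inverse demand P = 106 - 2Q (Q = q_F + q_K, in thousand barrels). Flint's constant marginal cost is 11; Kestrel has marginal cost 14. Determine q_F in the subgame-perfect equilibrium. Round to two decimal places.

The follower Kestrel best-responds to any q_F: π_K = (106 - 2Q)q_K - 14q_K.
Setting the follower's marginal profit to zero, 92 - 2q_F - 4q_K = 0, i.e. q_K = (92 - 2q_F)/4.
Flint substitutes q_K(q_F) into its own profit: π_F = q_F(106 - 2q_F - (92 - 2q_F)/2) - 11q_F = (60 - q_F)q_F - 11q_F.
Maximising: ∂π_F/∂q_F = 49 - 2q_F = 0, giving q_F = 49/2.
Then q_K = (92 - 2·(49/2))/4 = 43/4.

24.50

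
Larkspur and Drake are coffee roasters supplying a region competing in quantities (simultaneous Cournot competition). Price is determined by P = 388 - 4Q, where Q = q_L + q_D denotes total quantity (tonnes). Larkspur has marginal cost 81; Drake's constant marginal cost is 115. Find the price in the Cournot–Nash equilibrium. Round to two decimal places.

194.67

Larkspur's profit: π_L = (388 - 4Q)q_L - (81q_L). Setting ∂π_L/∂q_L = 0: 307 - 8q_L - 4(q_D) = 0.
Drake's profit: π_D = (388 - 4Q)q_D - (115q_D). Setting ∂π_D/∂q_D = 0: 273 - 8q_D - 4(q_L) = 0.
So q_L = (307 - 4q_D)/8 and q_D = (273 - 4q_L)/8.
Substituting one into the other gives q_L = 341/12 and q_D = 239/12.
Total output Q = 145/3, so price P = 388 - 4·(145/3) = 584/3.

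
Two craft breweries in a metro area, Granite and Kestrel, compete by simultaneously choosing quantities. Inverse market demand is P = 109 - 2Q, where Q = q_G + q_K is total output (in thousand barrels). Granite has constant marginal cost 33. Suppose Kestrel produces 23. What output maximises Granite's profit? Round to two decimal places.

With the rival's output fixed at 23, Granite's profit is π_G = (109 - 2·23 - 2q_G)q_G - (33q_G) = (63 - 2q_G)q_G - (33q_G).
∂π_G/∂q_G = 30 - 4q_G = 0, so q_G = 15/2.

7.50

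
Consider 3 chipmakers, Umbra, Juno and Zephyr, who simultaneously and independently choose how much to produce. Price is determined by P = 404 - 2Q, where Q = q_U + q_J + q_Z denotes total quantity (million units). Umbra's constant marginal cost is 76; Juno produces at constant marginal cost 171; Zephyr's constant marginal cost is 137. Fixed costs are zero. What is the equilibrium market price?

Umbra's profit: π_U = (404 - 2Q)q_U - (76q_U). Setting ∂π_U/∂q_U = 0: 328 - 4q_U - 2(q_J + q_Z) = 0.
Juno's profit: π_J = (404 - 2Q)q_J - (171q_J). Setting ∂π_J/∂q_J = 0: 233 - 4q_J - 2(q_U + q_Z) = 0.
Zephyr's first-order condition: 267 - 4q_Z - 2(q_U + q_J) = 0.
Adding the 3 conditions: 828 − 4Q − 4Q = 0, i.e. Q = 207/2.
Back-substituting: q_U = (328 − 207)/2 = 121/2, q_J = (233 − 207)/2 = 13, q_Z = (267 − 207)/2 = 30.
Total output Q = 207/2, so price P = 404 - 2·(207/2) = 197.

197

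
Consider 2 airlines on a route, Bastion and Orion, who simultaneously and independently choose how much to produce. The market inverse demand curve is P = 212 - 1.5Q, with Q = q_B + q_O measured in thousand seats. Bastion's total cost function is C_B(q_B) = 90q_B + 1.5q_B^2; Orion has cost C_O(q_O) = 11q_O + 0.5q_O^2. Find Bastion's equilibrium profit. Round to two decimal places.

Bastion's profit: π_B = (212 - 1.5Q)q_B - (90q_B + (3/2)q_B²). Setting ∂π_B/∂q_B = 0: 122 - 6q_B - (3/2)(q_O) = 0.
Orion's profit: π_O = (212 - 1.5Q)q_O - (11q_O + (1/2)q_O²). Setting ∂π_O/∂q_O = 0: 201 - 4q_O - (3/2)(q_B) = 0.
Rearranging gives the reaction functions q_B = (122 - (3/2)q_O)/6 and q_O = (201 - (3/2)q_B)/4.
Solving the pair: q_B = 746/87, q_O = 1364/29.
Price P = 212 - (3/2)·55.6092 = 128.5862.
Bastion's profit: 128.5862·(746/87) - 90·(746/87) - (3/2)(746/87)² = 220.5771.

220.58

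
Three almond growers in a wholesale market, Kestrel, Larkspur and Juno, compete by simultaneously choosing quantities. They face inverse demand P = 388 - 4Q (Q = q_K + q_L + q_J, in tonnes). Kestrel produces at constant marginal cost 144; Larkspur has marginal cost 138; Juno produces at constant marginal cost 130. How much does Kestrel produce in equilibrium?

Kestrel's profit: π_K = (388 - 4Q)q_K - (144q_K). Setting ∂π_K/∂q_K = 0: 244 - 8q_K - 4(q_L + q_J) = 0.
Larkspur's first-order condition: 250 - 8q_L - 4(q_K + q_J) = 0.
Juno's first-order condition: 258 - 8q_J - 4(q_K + q_L) = 0.
Summing all 3 equations gives 752 − 16Q = 0, hence Q = 47.
Back-substituting: q_K = (244 − 188)/4 = 14, q_L = (250 − 188)/4 = 31/2, q_J = (258 − 188)/4 = 35/2.

14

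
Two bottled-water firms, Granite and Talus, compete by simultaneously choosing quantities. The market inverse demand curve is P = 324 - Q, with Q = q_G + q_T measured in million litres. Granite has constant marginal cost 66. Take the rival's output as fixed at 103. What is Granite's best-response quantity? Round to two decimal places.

With the rival's output fixed at 103, Granite's profit is π_G = (324 - 103 - q_G)q_G - (66q_G) = (221 - q_G)q_G - (66q_G).
∂π_G/∂q_G = 155 - 2q_G = 0, so q_G = 155/2.

77.50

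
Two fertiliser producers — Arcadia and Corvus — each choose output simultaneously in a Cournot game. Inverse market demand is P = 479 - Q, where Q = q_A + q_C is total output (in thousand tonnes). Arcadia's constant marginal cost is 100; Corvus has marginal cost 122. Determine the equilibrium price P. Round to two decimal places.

233.67

Arcadia's profit: π_A = (479 - Q)q_A - (100q_A). Setting ∂π_A/∂q_A = 0: 379 - 2q_A - (q_C) = 0.
Corvus's profit: π_C = (479 - Q)q_C - (122q_C). Setting ∂π_C/∂q_C = 0: 357 - 2q_C - (q_A) = 0.
Best responses: q_A = (379 - q_C)/2, q_C = (357 - q_A)/2.
Substituting one into the other gives q_A = 401/3 and q_C = 335/3.
Total output Q = 736/3, so price P = 479 - 736/3 = 701/3.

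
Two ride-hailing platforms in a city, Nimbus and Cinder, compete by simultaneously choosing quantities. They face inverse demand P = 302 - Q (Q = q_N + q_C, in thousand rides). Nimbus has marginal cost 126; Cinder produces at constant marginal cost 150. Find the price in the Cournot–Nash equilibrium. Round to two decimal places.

Nimbus's profit: π_N = (302 - Q)q_N - (126q_N). Setting ∂π_N/∂q_N = 0: 176 - 2q_N - (q_C) = 0.
Cinder's profit: π_C = (302 - Q)q_C - (150q_C). Setting ∂π_C/∂q_C = 0: 152 - 2q_C - (q_N) = 0.
So q_N = (176 - q_C)/2 and q_C = (152 - q_N)/2.
Substituting one into the other gives q_N = 200/3 and q_C = 128/3.
Total output Q = 328/3, so price P = 302 - 328/3 = 578/3.

192.67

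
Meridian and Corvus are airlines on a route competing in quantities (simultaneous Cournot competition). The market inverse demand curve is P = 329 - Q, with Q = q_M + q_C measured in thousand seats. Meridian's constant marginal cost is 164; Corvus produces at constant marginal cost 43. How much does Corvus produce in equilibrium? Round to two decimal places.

135.67

Meridian's profit: π_M = (329 - Q)q_M - (164q_M). Setting ∂π_M/∂q_M = 0: 165 - 2q_M - (q_C) = 0.
Corvus's first-order condition: 286 - 2q_C - (q_M) = 0.
Best responses: q_M = (165 - q_C)/2, q_C = (286 - q_M)/2.
Solving the pair: q_M = 44/3, q_C = 407/3.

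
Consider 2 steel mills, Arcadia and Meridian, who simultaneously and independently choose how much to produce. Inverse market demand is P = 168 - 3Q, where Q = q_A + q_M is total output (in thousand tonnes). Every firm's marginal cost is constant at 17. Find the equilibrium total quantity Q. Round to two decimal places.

Each firm earns π_i = (168 - 3Q)q_i - 17q_i.
First-order condition (treating rivals' output as given): 151 - 6q_i - 3q_j = 0.
By symmetry each firm produces the same amount; substituting q_j = q_i yields q_i = 151/9.
Total output Q = 151/9 + 151/9 = 302/9.

33.56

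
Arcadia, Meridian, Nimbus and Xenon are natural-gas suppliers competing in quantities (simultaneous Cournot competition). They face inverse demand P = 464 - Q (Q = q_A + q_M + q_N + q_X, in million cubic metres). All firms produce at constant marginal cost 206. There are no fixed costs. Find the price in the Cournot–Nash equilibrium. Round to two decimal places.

A representative firm's profit is π_i = q_i(464 - Q) - 206q_i.
First-order condition (treating rivals' output as given): 258 - 2q_i - Σ_{j≠i} q_j = 0.
With identical firms every q_j equals q_i, so Σ_{j≠i} q_j = 3q_i and 258 = 5q_i, giving q_i = 258/5.
Total output Q = 1032/5, so price P = 464 - 1032/5 = 1288/5.

257.60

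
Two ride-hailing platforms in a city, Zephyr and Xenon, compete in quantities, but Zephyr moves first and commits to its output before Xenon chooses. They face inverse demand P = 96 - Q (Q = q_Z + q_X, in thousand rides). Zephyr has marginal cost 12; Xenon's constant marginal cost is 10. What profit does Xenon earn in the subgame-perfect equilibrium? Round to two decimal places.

506.25

The follower Xenon best-responds to any q_Z: π_X = (96 - Q)q_X - 10q_X.
∂π_X/∂q_X = 86 - q_Z - 2q_X = 0 gives the reaction function q_X = (86 - q_Z)/2.
Zephyr substitutes q_X(q_Z) into its own profit: π_Z = q_Z(96 - q_Z - (86 - q_Z)/2) - 12q_Z = (53 - (1/2)q_Z)q_Z - 12q_Z.
Maximising: ∂π_Z/∂q_Z = 41 - q_Z = 0, giving q_Z = 41.
Then q_X = (86 - 41)/2 = 45/2.
Price P = 96 - 127/2 = 65/2.
Xenon's profit: (65/2 - 10)·(45/2) = 506.2500.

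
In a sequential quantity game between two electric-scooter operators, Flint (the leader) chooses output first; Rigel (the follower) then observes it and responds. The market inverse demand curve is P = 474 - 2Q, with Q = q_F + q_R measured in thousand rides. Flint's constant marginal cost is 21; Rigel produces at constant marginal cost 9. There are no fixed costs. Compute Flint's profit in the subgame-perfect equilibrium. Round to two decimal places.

12155.06

The follower Rigel best-responds to any q_F: π_R = (474 - 2Q)q_R - 9q_R.
Setting the follower's marginal profit to zero, 465 - 2q_F - 4q_R = 0, i.e. q_R = (465 - 2q_F)/4.
Flint substitutes q_R(q_F) into its own profit: π_F = q_F(474 - 2q_F - (465 - 2q_F)/2) - 21q_F = (483/2 - q_F)q_F - 21q_F.
The leader's first-order condition 441/2 - 2q_F = 0 yields q_F = 441/4.
Then q_R = (465 - 2·(441/4))/4 = 489/8.
Price P = 474 - 2·(1371/8) = 525/4.
Flint's profit: (525/4 - 21)·(441/4) = 12155.0625.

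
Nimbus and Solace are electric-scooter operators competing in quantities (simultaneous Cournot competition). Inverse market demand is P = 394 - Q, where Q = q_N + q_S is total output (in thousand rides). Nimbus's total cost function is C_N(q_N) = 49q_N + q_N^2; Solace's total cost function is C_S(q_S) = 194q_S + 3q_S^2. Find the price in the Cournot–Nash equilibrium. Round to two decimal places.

296.74

Nimbus's profit: π_N = (394 - Q)q_N - (49q_N + q_N²). Setting ∂π_N/∂q_N = 0: 345 - 4q_N - (q_S) = 0.
Solace's first-order condition: 200 - 8q_S - (q_N) = 0.
Best responses: q_N = (345 - q_S)/4, q_S = (200 - q_N)/8.
Solving the pair: q_N = 82.5806, q_S = 455/31.
Total output Q = 97.2581, so price P = 394 - 97.2581 = 296.7419.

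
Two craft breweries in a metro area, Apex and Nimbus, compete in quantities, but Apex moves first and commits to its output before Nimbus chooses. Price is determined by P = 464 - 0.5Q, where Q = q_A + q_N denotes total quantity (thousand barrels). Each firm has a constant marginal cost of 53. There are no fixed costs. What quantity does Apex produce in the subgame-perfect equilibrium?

411

The follower Nimbus best-responds to any q_A: π_N = (464 - 0.5Q)q_N - 53q_N.
Setting the follower's marginal profit to zero, 411 - (1/2)q_A - q_N = 0, i.e. q_N = (411 - (1/2)q_A).
Apex substitutes q_N(q_A) into its own profit: π_A = q_A(464 - (1/2)q_A - (411 - (1/2)q_A)/2) - 53q_A = (517/2 - (1/4)q_A)q_A - 53q_A.
Leader FOC: 411/2 - (1/2)q_A = 0, so q_A = 411.
Then q_N = (411 - (1/2)·411) = 411/2.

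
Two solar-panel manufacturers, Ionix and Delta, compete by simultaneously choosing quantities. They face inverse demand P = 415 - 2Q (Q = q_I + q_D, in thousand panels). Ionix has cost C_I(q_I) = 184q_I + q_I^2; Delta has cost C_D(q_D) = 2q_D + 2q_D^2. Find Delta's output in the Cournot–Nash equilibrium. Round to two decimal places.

45.82

Ionix's profit: π_I = (415 - 2Q)q_I - (184q_I + q_I²). Setting ∂π_I/∂q_I = 0: 231 - 6q_I - 2(q_D) = 0.
Delta's first-order condition: 413 - 8q_D - 2(q_I) = 0.
Rearranging gives the reaction functions q_I = (231 - 2q_D)/6 and q_D = (413 - 2q_I)/8.
Solving the pair: q_I = 511/22, q_D = 504/11.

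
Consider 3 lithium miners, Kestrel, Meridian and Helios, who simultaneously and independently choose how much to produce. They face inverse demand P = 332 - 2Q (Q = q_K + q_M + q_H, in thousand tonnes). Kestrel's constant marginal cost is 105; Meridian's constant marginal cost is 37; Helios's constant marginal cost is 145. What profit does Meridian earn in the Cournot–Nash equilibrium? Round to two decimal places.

Kestrel's profit: π_K = (332 - 2Q)q_K - (105q_K). Setting ∂π_K/∂q_K = 0: 227 - 4q_K - 2(q_M + q_H) = 0.
Meridian's profit: π_M = (332 - 2Q)q_M - (37q_M). Setting ∂π_M/∂q_M = 0: 295 - 4q_M - 2(q_K + q_H) = 0.
Helios's first-order condition: 187 - 4q_H - 2(q_K + q_M) = 0.
Adding the 3 conditions: 709 − 4Q − 4Q = 0, i.e. Q = 709/8.
Back-substituting: q_K = (227 − 709/4)/2 = 199/8, q_M = (295 − 709/4)/2 = 471/8, q_H = (187 − 709/4)/2 = 39/8.
Price P = 332 - 2·(709/8) = 619/4.
Meridian's profit: (619/4 - 37)·(471/8) = 6932.5313.

6932.53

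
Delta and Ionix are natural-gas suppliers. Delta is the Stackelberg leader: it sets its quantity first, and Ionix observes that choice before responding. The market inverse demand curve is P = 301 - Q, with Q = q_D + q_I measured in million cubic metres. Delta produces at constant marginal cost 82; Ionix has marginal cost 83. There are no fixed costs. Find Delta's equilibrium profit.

6050

Solve by backward induction. Given q_D, the follower Ionix maximises π_I = (301 - q_D - q_I)q_I - 83q_I.
∂π_I/∂q_I = 218 - q_D - 2q_I = 0 gives the reaction function q_I = (218 - q_D)/2.
The leader anticipates this reaction. Substituting into P = 301 - Q gives P = 192 - (1/2)q_D, so π_D = (192 - (1/2)q_D)q_D - 82q_D.
The leader's first-order condition 110 - q_D = 0 yields q_D = 110.
Then q_I = (218 - 110)/2 = 54.
Price P = 301 - 164 = 137.
Delta's profit: (137 - 82)·110 = 6050.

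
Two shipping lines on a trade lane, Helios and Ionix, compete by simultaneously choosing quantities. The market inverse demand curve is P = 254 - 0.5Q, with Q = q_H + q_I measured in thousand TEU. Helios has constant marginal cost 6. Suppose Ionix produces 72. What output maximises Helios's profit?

With the rival's output fixed at 72, Helios's profit is π_H = (254 - (1/2)·72 - (1/2)q_H)q_H - (6q_H) = (218 - (1/2)q_H)q_H - (6q_H).
∂π_H/∂q_H = 212 - q_H = 0, so q_H = 212.

212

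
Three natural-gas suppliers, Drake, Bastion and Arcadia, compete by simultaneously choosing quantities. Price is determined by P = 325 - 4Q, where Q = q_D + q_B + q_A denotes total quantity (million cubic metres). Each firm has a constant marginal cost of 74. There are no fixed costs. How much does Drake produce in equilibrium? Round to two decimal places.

A representative firm's profit is π_i = q_i(325 - 4Q) - 74q_i.
Setting ∂π_i/∂q_i = 0 with rivals' quantities fixed: 251 - 8q_i - 4·Σ_{j≠i} q_j = 0.
With identical firms every q_j equals q_i, so Σ_{j≠i} q_j = 2q_i and 251 = 16q_i, giving q_i = 251/16.

15.69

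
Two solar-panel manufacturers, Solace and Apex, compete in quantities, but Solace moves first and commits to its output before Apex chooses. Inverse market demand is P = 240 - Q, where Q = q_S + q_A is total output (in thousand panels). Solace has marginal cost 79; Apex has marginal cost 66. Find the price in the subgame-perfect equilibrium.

116

The follower Apex best-responds to any q_S: π_A = (240 - Q)q_A - 66q_A.
Setting the follower's marginal profit to zero, 174 - q_S - 2q_A = 0, i.e. q_A = (174 - q_S)/2.
Solace substitutes q_A(q_S) into its own profit: π_S = q_S(240 - q_S - (174 - q_S)/2) - 79q_S = (153 - (1/2)q_S)q_S - 79q_S.
The leader's first-order condition 74 - q_S = 0 yields q_S = 74.
Then q_A = (174 - 74)/2 = 50.
Total output Q = 124, so price P = 240 - 124 = 116.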